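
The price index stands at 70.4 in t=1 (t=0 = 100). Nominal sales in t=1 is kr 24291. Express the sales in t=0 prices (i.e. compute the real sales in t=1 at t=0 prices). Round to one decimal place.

34504.3

Real = Nominal ÷ (Index/100) = 24291 ÷ (70.4/100)
     = 24291 ÷ 0.704 = 34504.2614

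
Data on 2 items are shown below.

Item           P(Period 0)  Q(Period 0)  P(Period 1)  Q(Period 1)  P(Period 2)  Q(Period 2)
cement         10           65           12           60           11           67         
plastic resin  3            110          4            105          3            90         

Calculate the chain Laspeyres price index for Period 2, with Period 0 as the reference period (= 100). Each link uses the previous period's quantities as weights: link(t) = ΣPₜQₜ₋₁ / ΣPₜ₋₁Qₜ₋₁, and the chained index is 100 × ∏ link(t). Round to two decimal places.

Link Period 0→Period 1:
ΣP(Period 1)Q(Period 0) = 12×65 + 4×110 = 780 + 440 = 1220
ΣP(Period 0)Q(Period 0) = 10×65 + 3×110 = 650 + 330 = 980
link = 1220/980 = 1.244898
Link Period 1→Period 2:
ΣP(Period 2)Q(Period 1) = 11×60 + 3×105 = 660 + 315 = 975
ΣP(Period 1)Q(Period 1) = 12×60 + 4×105 = 720 + 420 = 1140
link = 975/1140 = 0.855263
Chained index = 100 × 1.244898 × 0.855263 = 106.4715

106.47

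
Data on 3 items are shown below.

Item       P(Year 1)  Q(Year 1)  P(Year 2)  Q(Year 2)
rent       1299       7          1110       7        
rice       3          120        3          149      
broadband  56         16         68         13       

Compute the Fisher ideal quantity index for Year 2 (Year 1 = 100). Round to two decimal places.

Laspeyres component (base-period weights):
ΣP(Year 1)Q(Year 2) = 1299×7 + 3×149 + 56×13 = 9093 + 447 + 728 = 10268
ΣP(Year 1)Q(Year 1) = 1299×7 + 3×120 + 56×16 = 9093 + 360 + 896 = 10349
L = 10268 / 10349 × 100 = 99.2173
Paasche component (current-period weights):
ΣP(Year 2)Q(Year 2) = 1110×7 + 3×149 + 68×13 = 7770 + 447 + 884 = 9101
ΣP(Year 2)Q(Year 1) = 1110×7 + 3×120 + 68×16 = 7770 + 360 + 1088 = 9218
P = 9101 / 9218 × 100 = 98.7307
Fisher = √(L × P) = √(99.2173 × 98.7307) = 98.9737

98.97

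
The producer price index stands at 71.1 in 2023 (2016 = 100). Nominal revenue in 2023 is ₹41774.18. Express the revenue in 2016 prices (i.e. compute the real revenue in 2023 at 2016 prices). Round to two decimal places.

58754.12

Real = Nominal ÷ (Index/100) = 41774.18 ÷ (71.1/100)
     = 41774.18 ÷ 0.711 = 58754.1210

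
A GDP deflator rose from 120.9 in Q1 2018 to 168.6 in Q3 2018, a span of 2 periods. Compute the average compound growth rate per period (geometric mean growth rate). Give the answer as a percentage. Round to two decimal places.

18.09%

Growth factor = (168.6/120.9)^(1/2) = (1.394541)^(1/2) = 1.180907
Growth rate = 1.180907 − 1 = 0.180907 = 18.0907%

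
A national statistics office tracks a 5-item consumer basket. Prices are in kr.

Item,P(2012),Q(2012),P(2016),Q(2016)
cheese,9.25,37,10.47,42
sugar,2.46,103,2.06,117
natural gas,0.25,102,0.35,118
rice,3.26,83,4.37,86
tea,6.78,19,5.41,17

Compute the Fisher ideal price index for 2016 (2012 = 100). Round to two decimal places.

Laspeyres component (base-period weights):
ΣP(2016)Q(2012) = 10.47×37 + 2.06×103 + 0.35×102 + 4.37×83 + 5.41×19 = 387.39 + 212.18 + 35.7 + 362.71 + 102.79 = 1100.77
ΣP(2012)Q(2012) = 9.25×37 + 2.46×103 + 0.25×102 + 3.26×83 + 6.78×19 = 342.25 + 253.38 + 25.5 + 270.58 + 128.82 = 1020.53
L = 1100.77 / 1020.53 × 100 = 107.8626
Paasche component (current-period weights):
ΣP(2016)Q(2016) = 10.47×42 + 2.06×117 + 0.35×118 + 4.37×86 + 5.41×17 = 439.74 + 241.02 + 41.3 + 375.82 + 91.97 = 1189.85
ΣP(2012)Q(2016) = 9.25×42 + 2.46×117 + 0.25×118 + 3.26×86 + 6.78×17 = 388.5 + 287.82 + 29.5 + 280.36 + 115.26 = 1101.44
P = 1189.85 / 1101.44 × 100 = 108.0268
Fisher = √(L × P) = √(107.8626 × 108.0268) = 107.9446

107.94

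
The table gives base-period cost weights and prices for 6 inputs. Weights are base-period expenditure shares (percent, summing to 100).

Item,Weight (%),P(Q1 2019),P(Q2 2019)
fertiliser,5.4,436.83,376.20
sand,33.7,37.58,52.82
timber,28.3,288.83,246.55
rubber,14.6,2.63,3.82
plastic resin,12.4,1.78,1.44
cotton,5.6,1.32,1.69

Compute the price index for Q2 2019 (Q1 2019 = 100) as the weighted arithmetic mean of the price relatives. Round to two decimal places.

114.58

fertiliser: 5.4 × (376.20/436.83) = 5.4 × 0.861205 = 4.6505
sand: 33.7 × (52.82/37.58) = 33.7 × 1.405535 = 47.3665
timber: 28.3 × (246.55/288.83) = 28.3 × 0.853616 = 24.1573
rubber: 14.6 × (3.82/2.63) = 14.6 × 1.452471 = 21.2061
plastic resin: 12.4 × (1.44/1.78) = 12.4 × 0.808989 = 10.0315
cotton: 5.6 × (1.69/1.32) = 5.6 × 1.280303 = 7.1697
Index = Σ wᵢ·(p₁ᵢ/p₀ᵢ) = 4.6505 + 47.3665 + 24.1573 + 21.2061 + 10.0315 + 7.1697 = 114.5816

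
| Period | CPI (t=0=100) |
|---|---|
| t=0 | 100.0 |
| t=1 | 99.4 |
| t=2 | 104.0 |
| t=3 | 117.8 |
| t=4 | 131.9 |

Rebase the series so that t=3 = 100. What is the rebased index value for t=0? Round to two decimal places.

Rebased(t=0) = 100.0 / 117.8 × 100 = 84.8896

84.89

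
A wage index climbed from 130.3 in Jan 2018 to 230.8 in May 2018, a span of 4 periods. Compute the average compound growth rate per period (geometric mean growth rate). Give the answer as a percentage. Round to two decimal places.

Growth factor = (230.8/130.3)^(1/4) = (1.771297)^(1/4) = 1.153647
Growth rate = 1.153647 − 1 = 0.153647 = 15.3647%

15.36%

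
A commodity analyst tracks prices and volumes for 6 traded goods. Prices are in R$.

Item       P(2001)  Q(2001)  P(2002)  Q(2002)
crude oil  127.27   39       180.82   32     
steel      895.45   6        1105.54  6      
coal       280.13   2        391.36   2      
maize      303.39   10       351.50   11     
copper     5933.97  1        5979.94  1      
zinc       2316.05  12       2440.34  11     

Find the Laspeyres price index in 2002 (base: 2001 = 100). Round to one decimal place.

Laspeyres price index uses base-period quantities as weights.
ΣP(2002)·Q(2001) = 180.82×39 + 1105.54×6 + 391.36×2 + 351.50×10 + 5979.94×1 + 2440.34×12 = 7051.98 + 6633.24 + 782.72 + 3515 + 5979.94 + 29284.08 = 53246.96
ΣP(2001)·Q(2001) = 127.27×39 + 895.45×6 + 280.13×2 + 303.39×10 + 5933.97×1 + 2316.05×12 = 4963.53 + 5372.7 + 560.26 + 3033.9 + 5933.97 + 27792.6 = 47656.96
Index = 53246.96 / 47656.96 × 100 = 111.7297

111.7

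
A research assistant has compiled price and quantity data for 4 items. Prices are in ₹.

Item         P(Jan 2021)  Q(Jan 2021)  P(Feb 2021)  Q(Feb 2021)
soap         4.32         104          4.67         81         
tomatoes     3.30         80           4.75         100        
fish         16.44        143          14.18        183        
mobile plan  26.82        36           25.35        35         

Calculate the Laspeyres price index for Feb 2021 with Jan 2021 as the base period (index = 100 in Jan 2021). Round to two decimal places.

Laspeyres price index uses base-period quantities as weights.
ΣP(Feb 2021)·Q(Jan 2021) = 4.67×104 + 4.75×80 + 14.18×143 + 25.35×36 = 485.68 + 380 + 2027.74 + 912.6 = 3806.02
ΣP(Jan 2021)·Q(Jan 2021) = 4.32×104 + 3.30×80 + 16.44×143 + 26.82×36 = 449.28 + 264 + 2350.92 + 965.52 = 4029.72
Index = 3806.02 / 4029.72 × 100 = 94.4487

94.45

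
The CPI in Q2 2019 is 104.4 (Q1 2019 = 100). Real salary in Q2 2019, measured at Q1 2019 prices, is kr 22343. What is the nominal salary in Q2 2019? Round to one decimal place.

23326.1

Nominal = Real × (Index/100) = 22343 × (104.4/100)
        = 22343 × 1.044 = 23326.0920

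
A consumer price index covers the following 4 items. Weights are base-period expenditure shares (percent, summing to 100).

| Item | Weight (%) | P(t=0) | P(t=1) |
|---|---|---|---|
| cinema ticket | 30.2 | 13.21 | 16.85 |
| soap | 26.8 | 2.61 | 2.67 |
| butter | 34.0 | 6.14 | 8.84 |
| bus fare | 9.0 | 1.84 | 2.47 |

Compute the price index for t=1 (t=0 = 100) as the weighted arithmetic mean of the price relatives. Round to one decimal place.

cinema ticket: 30.2 × (16.85/13.21) = 30.2 × 1.275549 = 38.5216
soap: 26.8 × (2.67/2.61) = 26.8 × 1.022989 = 27.4161
butter: 34.0 × (8.84/6.14) = 34.0 × 1.439739 = 48.9511
bus fare: 9.0 × (2.47/1.84) = 9.0 × 1.342391 = 12.0815
Index = Σ wᵢ·(p₁ᵢ/p₀ᵢ) = 38.5216 + 27.4161 + 48.9511 + 12.0815 = 126.9703

127.0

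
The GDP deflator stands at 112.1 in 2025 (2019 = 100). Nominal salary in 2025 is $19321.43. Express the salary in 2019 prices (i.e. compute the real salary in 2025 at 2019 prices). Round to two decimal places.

Real = Nominal ÷ (Index/100) = 19321.43 ÷ (112.1/100)
     = 19321.43 ÷ 1.121 = 17235.8876

17235.89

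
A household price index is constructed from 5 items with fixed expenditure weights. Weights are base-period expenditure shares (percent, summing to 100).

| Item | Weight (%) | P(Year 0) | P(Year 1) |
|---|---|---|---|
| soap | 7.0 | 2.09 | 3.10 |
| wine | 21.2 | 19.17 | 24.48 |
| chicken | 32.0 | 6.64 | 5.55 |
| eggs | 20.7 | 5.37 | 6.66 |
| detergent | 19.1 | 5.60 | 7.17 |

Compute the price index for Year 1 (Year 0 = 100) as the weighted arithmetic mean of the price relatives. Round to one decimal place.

soap: 7.0 × (3.10/2.09) = 7.0 × 1.483254 = 10.3828
wine: 21.2 × (24.48/19.17) = 21.2 × 1.276995 = 27.0723
chicken: 32.0 × (5.55/6.64) = 32.0 × 0.835843 = 26.7470
eggs: 20.7 × (6.66/5.37) = 20.7 × 1.240223 = 25.6726
detergent: 19.1 × (7.17/5.60) = 19.1 × 1.280357 = 24.4548
Index = Σ wᵢ·(p₁ᵢ/p₀ᵢ) = 10.3828 + 27.0723 + 26.7470 + 25.6726 + 24.4548 = 114.3295

114.3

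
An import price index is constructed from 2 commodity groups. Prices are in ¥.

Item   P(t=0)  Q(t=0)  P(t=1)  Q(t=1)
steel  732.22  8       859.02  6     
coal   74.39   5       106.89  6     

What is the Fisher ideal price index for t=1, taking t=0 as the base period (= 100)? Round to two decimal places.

Laspeyres component (base-period weights):
ΣP(t=1)Q(t=0) = 859.02×8 + 106.89×5 = 6872.16 + 534.45 = 7406.61
ΣP(t=0)Q(t=0) = 732.22×8 + 74.39×5 = 5857.76 + 371.95 = 6229.71
L = 7406.61 / 6229.71 × 100 = 118.8917
Paasche component (current-period weights):
ΣP(t=1)Q(t=1) = 859.02×6 + 106.89×6 = 5154.12 + 641.34 = 5795.46
ΣP(t=0)Q(t=1) = 732.22×6 + 74.39×6 = 4393.32 + 446.34 = 4839.66
P = 5795.46 / 4839.66 × 100 = 119.7493
Fisher = √(L × P) = √(118.8917 × 119.7493) = 119.3198

119.32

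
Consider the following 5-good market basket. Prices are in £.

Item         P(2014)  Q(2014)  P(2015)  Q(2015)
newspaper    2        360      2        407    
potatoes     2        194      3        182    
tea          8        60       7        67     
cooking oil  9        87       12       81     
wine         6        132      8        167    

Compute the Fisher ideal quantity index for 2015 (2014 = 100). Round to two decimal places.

108.58

Laspeyres component (base-period weights):
ΣP(2014)Q(2015) = 2×407 + 2×182 + 8×67 + 9×81 + 6×167 = 814 + 364 + 536 + 729 + 1002 = 3445
ΣP(2014)Q(2014) = 2×360 + 2×194 + 8×60 + 9×87 + 6×132 = 720 + 388 + 480 + 783 + 792 = 3163
L = 3445 / 3163 × 100 = 108.9156
Paasche component (current-period weights):
ΣP(2015)Q(2015) = 2×407 + 3×182 + 7×67 + 12×81 + 8×167 = 814 + 546 + 469 + 972 + 1336 = 4137
ΣP(2015)Q(2014) = 2×360 + 3×194 + 7×60 + 12×87 + 8×132 = 720 + 582 + 420 + 1044 + 1056 = 3822
P = 4137 / 3822 × 100 = 108.2418
Fisher = √(L × P) = √(108.9156 × 108.2418) = 108.5781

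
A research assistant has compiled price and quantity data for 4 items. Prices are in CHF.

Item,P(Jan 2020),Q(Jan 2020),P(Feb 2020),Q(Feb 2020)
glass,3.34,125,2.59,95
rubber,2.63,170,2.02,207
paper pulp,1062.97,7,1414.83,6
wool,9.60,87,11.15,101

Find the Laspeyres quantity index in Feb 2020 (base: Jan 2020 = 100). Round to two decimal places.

Laspeyres quantity index uses base-period prices as weights.
ΣP(Jan 2020)·Q(Feb 2020) = 3.34×95 + 2.63×207 + 1062.97×6 + 9.60×101 = 317.3 + 544.41 + 6377.82 + 969.6 = 8209.13
ΣP(Jan 2020)·Q(Jan 2020) = 3.34×125 + 2.63×170 + 1062.97×7 + 9.60×87 = 417.5 + 447.1 + 7440.79 + 835.2 = 9140.59
Index = 8209.13 / 9140.59 × 100 = 89.8096

89.81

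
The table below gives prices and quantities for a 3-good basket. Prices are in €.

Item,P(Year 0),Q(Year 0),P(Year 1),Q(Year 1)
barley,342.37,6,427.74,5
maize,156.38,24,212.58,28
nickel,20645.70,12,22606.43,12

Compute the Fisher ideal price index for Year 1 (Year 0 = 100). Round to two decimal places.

110.04

Laspeyres component (base-period weights):
ΣP(Year 1)Q(Year 0) = 427.74×6 + 212.58×24 + 22606.43×12 = 2566.44 + 5101.92 + 271277.16 = 278945.52
ΣP(Year 0)Q(Year 0) = 342.37×6 + 156.38×24 + 20645.70×12 = 2054.22 + 3753.12 + 247748.4 = 253555.74
L = 278945.52 / 253555.74 × 100 = 110.0135
Paasche component (current-period weights):
ΣP(Year 1)Q(Year 1) = 427.74×5 + 212.58×28 + 22606.43×12 = 2138.7 + 5952.24 + 271277.16 = 279368.1
ΣP(Year 0)Q(Year 1) = 342.37×5 + 156.38×28 + 20645.70×12 = 1711.85 + 4378.64 + 247748.4 = 253838.89
P = 279368.1 / 253838.89 × 100 = 110.0572
Fisher = √(L × P) = √(110.0135 × 110.0572) = 110.0354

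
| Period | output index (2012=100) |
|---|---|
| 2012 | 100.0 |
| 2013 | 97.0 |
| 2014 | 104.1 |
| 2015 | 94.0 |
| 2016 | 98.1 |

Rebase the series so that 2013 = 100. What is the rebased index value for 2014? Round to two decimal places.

Rebased(2014) = 104.1 / 97.0 × 100 = 107.3196

107.32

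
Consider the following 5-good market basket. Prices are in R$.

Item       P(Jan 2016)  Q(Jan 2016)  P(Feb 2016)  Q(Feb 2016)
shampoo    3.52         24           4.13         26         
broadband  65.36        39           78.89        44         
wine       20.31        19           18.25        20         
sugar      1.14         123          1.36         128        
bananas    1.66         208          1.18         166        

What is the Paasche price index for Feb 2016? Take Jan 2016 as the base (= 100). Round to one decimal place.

113.7

Paasche price index uses current-period quantities as weights.
ΣP(Feb 2016)·Q(Feb 2016) = 4.13×26 + 78.89×44 + 18.25×20 + 1.36×128 + 1.18×166 = 107.38 + 3471.16 + 365 + 174.08 + 195.88 = 4313.5
ΣP(Jan 2016)·Q(Feb 2016) = 3.52×26 + 65.36×44 + 20.31×20 + 1.14×128 + 1.66×166 = 91.52 + 2875.84 + 406.2 + 145.92 + 275.56 = 3795.04
Index = 4313.5 / 3795.04 × 100 = 113.6615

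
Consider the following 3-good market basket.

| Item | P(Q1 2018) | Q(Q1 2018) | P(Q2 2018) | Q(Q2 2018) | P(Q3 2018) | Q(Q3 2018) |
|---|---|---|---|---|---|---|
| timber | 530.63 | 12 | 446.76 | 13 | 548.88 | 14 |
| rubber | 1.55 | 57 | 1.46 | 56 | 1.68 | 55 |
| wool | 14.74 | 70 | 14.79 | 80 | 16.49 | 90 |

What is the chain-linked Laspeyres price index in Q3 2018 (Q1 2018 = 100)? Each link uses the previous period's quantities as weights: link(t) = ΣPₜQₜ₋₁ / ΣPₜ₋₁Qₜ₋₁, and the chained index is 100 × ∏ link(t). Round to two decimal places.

104.59

Link Q1 2018→Q2 2018:
ΣP(Q2 2018)Q(Q1 2018) = 446.76×12 + 1.46×57 + 14.79×70 = 5361.12 + 83.22 + 1035.3 = 6479.64
ΣP(Q1 2018)Q(Q1 2018) = 530.63×12 + 1.55×57 + 14.74×70 = 6367.56 + 88.35 + 1031.8 = 7487.71
link = 6479.64/7487.71 = 0.865370
Link Q2 2018→Q3 2018:
ΣP(Q3 2018)Q(Q2 2018) = 548.88×13 + 1.68×56 + 16.49×80 = 7135.44 + 94.08 + 1319.2 = 8548.72
ΣP(Q2 2018)Q(Q2 2018) = 446.76×13 + 1.46×56 + 14.79×80 = 5807.88 + 81.76 + 1183.2 = 7072.84
link = 8548.72/7072.84 = 1.208669
Chained index = 100 × 0.865370 × 1.208669 = 104.5946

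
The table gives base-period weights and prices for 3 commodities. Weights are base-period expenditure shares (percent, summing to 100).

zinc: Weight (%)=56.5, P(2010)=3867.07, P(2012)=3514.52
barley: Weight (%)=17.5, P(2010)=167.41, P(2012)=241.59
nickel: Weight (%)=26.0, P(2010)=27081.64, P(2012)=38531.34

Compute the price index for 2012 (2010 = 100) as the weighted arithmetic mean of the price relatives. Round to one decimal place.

zinc: 56.5 × (3514.52/3867.07) = 56.5 × 0.908833 = 51.3491
barley: 17.5 × (241.59/167.41) = 17.5 × 1.443104 = 25.2543
nickel: 26.0 × (38531.34/27081.64) = 26.0 × 1.422785 = 36.9924
Index = Σ wᵢ·(p₁ᵢ/p₀ᵢ) = 51.3491 + 25.2543 + 36.9924 = 113.5958

113.6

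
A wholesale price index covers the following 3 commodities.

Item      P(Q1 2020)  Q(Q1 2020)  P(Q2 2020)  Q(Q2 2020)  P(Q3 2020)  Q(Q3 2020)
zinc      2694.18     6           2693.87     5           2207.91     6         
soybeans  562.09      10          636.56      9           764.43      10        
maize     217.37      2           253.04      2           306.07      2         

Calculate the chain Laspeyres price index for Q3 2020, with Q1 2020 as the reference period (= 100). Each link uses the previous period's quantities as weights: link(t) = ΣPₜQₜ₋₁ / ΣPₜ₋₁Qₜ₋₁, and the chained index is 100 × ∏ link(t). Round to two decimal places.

97.49

Link Q1 2020→Q2 2020:
ΣP(Q2 2020)Q(Q1 2020) = 2693.87×6 + 636.56×10 + 253.04×2 = 16163.22 + 6365.6 + 506.08 = 23034.9
ΣP(Q1 2020)Q(Q1 2020) = 2694.18×6 + 562.09×10 + 217.37×2 = 16165.08 + 5620.9 + 434.74 = 22220.72
link = 23034.9/22220.72 = 1.036641
Link Q2 2020→Q3 2020:
ΣP(Q3 2020)Q(Q2 2020) = 2207.91×5 + 764.43×9 + 306.07×2 = 11039.55 + 6879.87 + 612.14 = 18531.56
ΣP(Q2 2020)Q(Q2 2020) = 2693.87×5 + 636.56×9 + 253.04×2 = 13469.35 + 5729.04 + 506.08 = 19704.47
link = 18531.56/19704.47 = 0.940475
Chained index = 100 × 1.036641 × 0.940475 = 97.4934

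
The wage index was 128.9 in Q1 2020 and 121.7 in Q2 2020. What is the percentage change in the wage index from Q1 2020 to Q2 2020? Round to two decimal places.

Change = (121.7 − 128.9) / 128.9 × 100
       = -7.2 / 128.9 × 100 = -5.5857%

-5.59%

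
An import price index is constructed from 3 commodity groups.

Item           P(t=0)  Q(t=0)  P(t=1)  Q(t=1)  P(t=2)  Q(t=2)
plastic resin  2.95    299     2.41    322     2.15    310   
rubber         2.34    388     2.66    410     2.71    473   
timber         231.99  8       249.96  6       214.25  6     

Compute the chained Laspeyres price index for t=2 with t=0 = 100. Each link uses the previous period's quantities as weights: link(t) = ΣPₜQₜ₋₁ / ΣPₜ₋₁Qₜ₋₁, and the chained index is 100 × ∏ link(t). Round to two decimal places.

Link t=0→t=1:
ΣP(t=1)Q(t=0) = 2.41×299 + 2.66×388 + 249.96×8 = 720.59 + 1032.08 + 1999.68 = 3752.35
ΣP(t=0)Q(t=0) = 2.95×299 + 2.34×388 + 231.99×8 = 882.05 + 907.92 + 1855.92 = 3645.89
link = 3752.35/3645.89 = 1.029200
Link t=1→t=2:
ΣP(t=2)Q(t=1) = 2.15×322 + 2.71×410 + 214.25×6 = 692.3 + 1111.1 + 1285.5 = 3088.9
ΣP(t=1)Q(t=1) = 2.41×322 + 2.66×410 + 249.96×6 = 776.02 + 1090.6 + 1499.76 = 3366.38
link = 3088.9/3366.38 = 0.917573
Chained index = 100 × 1.029200 × 0.917573 = 94.4366

94.44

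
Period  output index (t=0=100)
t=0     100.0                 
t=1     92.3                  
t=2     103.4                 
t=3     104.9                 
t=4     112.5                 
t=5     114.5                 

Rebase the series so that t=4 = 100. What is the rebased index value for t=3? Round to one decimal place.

Rebased(t=3) = 104.9 / 112.5 × 100 = 93.2444

93.2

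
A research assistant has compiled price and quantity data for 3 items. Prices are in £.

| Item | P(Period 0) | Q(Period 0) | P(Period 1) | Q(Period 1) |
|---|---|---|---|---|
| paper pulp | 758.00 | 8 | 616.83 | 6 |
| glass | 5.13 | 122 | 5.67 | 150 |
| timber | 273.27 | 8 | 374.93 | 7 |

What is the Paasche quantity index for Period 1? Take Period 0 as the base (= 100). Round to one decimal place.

Paasche quantity index uses current-period prices as weights.
ΣP(Period 1)·Q(Period 1) = 616.83×6 + 5.67×150 + 374.93×7 = 3700.98 + 850.5 + 2624.51 = 7175.99
ΣP(Period 1)·Q(Period 0) = 616.83×8 + 5.67×122 + 374.93×8 = 4934.64 + 691.74 + 2999.44 = 8625.82
Index = 7175.99 / 8625.82 × 100 = 83.1920

83.2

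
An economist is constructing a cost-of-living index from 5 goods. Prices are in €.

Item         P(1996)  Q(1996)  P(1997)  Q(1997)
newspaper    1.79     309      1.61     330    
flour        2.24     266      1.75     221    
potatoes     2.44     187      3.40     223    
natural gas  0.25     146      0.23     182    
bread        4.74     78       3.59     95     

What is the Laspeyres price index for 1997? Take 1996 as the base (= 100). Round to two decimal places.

Laspeyres price index uses base-period quantities as weights.
ΣP(1997)·Q(1996) = 1.61×309 + 1.75×266 + 3.40×187 + 0.23×146 + 3.59×78 = 497.49 + 465.5 + 635.8 + 33.58 + 280.02 = 1912.39
ΣP(1996)·Q(1996) = 1.79×309 + 2.24×266 + 2.44×187 + 0.25×146 + 4.74×78 = 553.11 + 595.84 + 456.28 + 36.5 + 369.72 = 2011.45
Index = 1912.39 / 2011.45 × 100 = 95.0752

95.08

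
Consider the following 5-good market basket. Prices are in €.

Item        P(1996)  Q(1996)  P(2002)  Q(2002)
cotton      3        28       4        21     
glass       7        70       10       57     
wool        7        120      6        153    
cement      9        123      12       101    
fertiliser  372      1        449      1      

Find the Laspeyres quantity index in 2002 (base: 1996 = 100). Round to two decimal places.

Laspeyres quantity index uses base-period prices as weights.
ΣP(1996)·Q(2002) = 3×21 + 7×57 + 7×153 + 9×101 + 372×1 = 63 + 399 + 1071 + 909 + 372 = 2814
ΣP(1996)·Q(1996) = 3×28 + 7×70 + 7×120 + 9×123 + 372×1 = 84 + 490 + 840 + 1107 + 372 = 2893
Index = 2814 / 2893 × 100 = 97.2693

97.27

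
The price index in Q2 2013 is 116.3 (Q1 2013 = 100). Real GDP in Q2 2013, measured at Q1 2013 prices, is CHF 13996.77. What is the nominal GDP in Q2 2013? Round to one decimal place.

Nominal = Real × (Index/100) = 13996.77 × (116.3/100)
        = 13996.77 × 1.163 = 16278.2435

16278.2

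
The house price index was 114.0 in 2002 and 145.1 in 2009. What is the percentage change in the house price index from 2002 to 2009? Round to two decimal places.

27.28%

Change = (145.1 − 114.0) / 114.0 × 100
       = 31.1 / 114.0 × 100 = 27.2807%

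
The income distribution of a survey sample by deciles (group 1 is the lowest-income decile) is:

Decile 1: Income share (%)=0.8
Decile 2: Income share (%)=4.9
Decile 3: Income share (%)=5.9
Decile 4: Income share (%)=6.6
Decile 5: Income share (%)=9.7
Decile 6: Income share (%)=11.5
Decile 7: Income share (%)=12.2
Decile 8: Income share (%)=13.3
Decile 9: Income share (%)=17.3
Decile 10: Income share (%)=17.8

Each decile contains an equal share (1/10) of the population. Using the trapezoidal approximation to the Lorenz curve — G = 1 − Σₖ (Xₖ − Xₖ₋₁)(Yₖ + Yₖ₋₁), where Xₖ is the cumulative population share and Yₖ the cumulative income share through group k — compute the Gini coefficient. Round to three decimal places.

0.295

Cumulative income shares Yₖ: 0.0080, 0.0570, 0.1160, 0.1820, 0.2790, 0.3940, 0.5160, 0.6490, 0.8220, 1.0000
Σ (Xₖ−Xₖ₋₁)(Yₖ+Yₖ₋₁) = (1/10)(0.0080+0.0000) + (1/10)(0.0570+0.0080) + (1/10)(0.1160+0.0570) + (1/10)(0.1820+0.1160) + (1/10)(0.2790+0.1820) + (1/10)(0.3940+0.2790) + (1/10)(0.5160+0.3940) + (1/10)(0.6490+0.5160) + (1/10)(0.8220+0.6490) + (1/10)(1.0000+0.8220)
  = 0.0008 + 0.0065 + 0.0173 + 0.0298 + 0.0461 + 0.0673 + 0.0910 + 0.1165 + 0.1471 + 0.1822 = 0.7046
G = 1 − 0.7046 = 0.2954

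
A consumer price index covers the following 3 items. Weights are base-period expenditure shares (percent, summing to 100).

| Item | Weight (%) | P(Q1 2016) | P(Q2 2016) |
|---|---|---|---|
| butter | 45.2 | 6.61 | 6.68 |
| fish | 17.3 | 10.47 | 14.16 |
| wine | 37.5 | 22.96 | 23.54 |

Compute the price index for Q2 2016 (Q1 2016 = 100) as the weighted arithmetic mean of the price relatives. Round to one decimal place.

butter: 45.2 × (6.68/6.61) = 45.2 × 1.010590 = 45.6787
fish: 17.3 × (14.16/10.47) = 17.3 × 1.352436 = 23.3971
wine: 37.5 × (23.54/22.96) = 37.5 × 1.025261 = 38.4473
Index = Σ wᵢ·(p₁ᵢ/p₀ᵢ) = 45.6787 + 23.3971 + 38.4473 = 107.5231

107.5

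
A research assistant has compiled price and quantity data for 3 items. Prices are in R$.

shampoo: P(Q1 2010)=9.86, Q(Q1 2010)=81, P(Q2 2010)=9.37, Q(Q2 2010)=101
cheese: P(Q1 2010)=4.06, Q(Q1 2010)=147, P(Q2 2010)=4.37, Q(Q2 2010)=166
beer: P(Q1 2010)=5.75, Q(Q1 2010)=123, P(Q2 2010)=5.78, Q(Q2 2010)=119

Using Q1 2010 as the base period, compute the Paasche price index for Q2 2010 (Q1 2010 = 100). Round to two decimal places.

100.24

Paasche price index uses current-period quantities as weights.
ΣP(Q2 2010)·Q(Q2 2010) = 9.37×101 + 4.37×166 + 5.78×119 = 946.37 + 725.42 + 687.82 = 2359.61
ΣP(Q1 2010)·Q(Q2 2010) = 9.86×101 + 4.06×166 + 5.75×119 = 995.86 + 673.96 + 684.25 = 2354.07
Index = 2359.61 / 2354.07 × 100 = 100.2353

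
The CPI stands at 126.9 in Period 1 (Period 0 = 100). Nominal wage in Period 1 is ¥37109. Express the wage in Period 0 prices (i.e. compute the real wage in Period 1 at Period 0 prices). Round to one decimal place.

29242.7

Real = Nominal ÷ (Index/100) = 37109 ÷ (126.9/100)
     = 37109 ÷ 1.269 = 29242.7108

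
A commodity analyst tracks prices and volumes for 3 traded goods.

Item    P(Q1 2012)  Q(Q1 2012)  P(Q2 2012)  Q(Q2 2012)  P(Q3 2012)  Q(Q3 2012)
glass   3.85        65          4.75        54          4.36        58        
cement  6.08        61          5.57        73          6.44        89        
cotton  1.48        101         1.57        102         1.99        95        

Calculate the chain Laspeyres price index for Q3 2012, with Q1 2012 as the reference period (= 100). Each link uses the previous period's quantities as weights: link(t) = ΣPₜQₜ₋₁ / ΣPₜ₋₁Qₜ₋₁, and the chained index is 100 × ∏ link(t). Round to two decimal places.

Link Q1 2012→Q2 2012:
ΣP(Q2 2012)Q(Q1 2012) = 4.75×65 + 5.57×61 + 1.57×101 = 308.75 + 339.77 + 158.57 = 807.09
ΣP(Q1 2012)Q(Q1 2012) = 3.85×65 + 6.08×61 + 1.48×101 = 250.25 + 370.88 + 149.48 = 770.61
link = 807.09/770.61 = 1.047339
Link Q2 2012→Q3 2012:
ΣP(Q3 2012)Q(Q2 2012) = 4.36×54 + 6.44×73 + 1.99×102 = 235.44 + 470.12 + 202.98 = 908.54
ΣP(Q2 2012)Q(Q2 2012) = 4.75×54 + 5.57×73 + 1.57×102 = 256.5 + 406.61 + 160.14 = 823.25
link = 908.54/823.25 = 1.103602
Chained index = 100 × 1.047339 × 1.103602 = 115.5845

115.58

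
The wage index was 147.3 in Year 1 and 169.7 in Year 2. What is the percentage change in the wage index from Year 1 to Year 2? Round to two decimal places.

15.21%

Change = (169.7 − 147.3) / 147.3 × 100
       = 22.4 / 147.3 × 100 = 15.2071%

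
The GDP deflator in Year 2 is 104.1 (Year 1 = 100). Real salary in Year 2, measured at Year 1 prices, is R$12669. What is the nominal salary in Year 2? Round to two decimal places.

Nominal = Real × (Index/100) = 12669 × (104.1/100)
        = 12669 × 1.041 = 13188.4290

13188.43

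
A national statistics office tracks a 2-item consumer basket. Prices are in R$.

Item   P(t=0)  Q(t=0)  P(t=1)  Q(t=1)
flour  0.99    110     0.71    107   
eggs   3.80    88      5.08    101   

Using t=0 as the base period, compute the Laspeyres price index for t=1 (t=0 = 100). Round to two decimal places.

118.46

Laspeyres price index uses base-period quantities as weights.
ΣP(t=1)·Q(t=0) = 0.71×110 + 5.08×88 = 78.1 + 447.04 = 525.14
ΣP(t=0)·Q(t=0) = 0.99×110 + 3.80×88 = 108.9 + 334.4 = 443.3
Index = 525.14 / 443.3 × 100 = 118.4615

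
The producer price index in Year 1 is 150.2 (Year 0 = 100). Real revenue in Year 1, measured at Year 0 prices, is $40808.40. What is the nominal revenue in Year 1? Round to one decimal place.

Nominal = Real × (Index/100) = 40808.40 × (150.2/100)
        = 40808.40 × 1.502 = 61294.2168

61294.2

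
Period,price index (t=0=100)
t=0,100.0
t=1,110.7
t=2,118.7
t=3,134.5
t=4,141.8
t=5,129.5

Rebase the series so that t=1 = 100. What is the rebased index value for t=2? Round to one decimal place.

Rebased(t=2) = 118.7 / 110.7 × 100 = 107.2267

107.2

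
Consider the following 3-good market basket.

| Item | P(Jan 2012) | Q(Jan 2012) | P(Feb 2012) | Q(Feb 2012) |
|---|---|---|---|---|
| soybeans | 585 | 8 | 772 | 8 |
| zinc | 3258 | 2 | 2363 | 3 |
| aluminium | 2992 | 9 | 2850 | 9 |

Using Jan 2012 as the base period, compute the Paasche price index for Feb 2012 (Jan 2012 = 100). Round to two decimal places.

Paasche price index uses current-period quantities as weights.
ΣP(Feb 2012)·Q(Feb 2012) = 772×8 + 2363×3 + 2850×9 = 6176 + 7089 + 25650 = 38915
ΣP(Jan 2012)·Q(Feb 2012) = 585×8 + 3258×3 + 2992×9 = 4680 + 9774 + 26928 = 41382
Index = 38915 / 41382 × 100 = 94.0385

94.04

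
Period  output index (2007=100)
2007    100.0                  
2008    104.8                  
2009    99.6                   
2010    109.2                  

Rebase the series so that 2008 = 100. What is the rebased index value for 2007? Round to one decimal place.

Rebased(2007) = 100.0 / 104.8 × 100 = 95.4198

95.4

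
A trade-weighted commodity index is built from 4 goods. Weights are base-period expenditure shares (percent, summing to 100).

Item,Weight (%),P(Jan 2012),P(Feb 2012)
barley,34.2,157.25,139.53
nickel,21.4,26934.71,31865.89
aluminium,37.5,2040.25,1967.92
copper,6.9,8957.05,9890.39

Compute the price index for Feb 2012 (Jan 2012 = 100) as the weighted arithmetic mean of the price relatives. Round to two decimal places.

barley: 34.2 × (139.53/157.25) = 34.2 × 0.887313 = 30.3461
nickel: 21.4 × (31865.89/26934.71) = 21.4 × 1.183079 = 25.3179
aluminium: 37.5 × (1967.92/2040.25) = 37.5 × 0.964548 = 36.1706
copper: 6.9 × (9890.39/8957.05) = 6.9 × 1.104202 = 7.6190
Index = Σ wᵢ·(p₁ᵢ/p₀ᵢ) = 30.3461 + 25.3179 + 36.1706 + 7.6190 = 99.4536

99.45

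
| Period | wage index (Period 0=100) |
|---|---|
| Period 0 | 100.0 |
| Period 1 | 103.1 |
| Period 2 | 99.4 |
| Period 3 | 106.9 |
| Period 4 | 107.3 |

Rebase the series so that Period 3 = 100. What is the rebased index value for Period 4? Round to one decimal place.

Rebased(Period 4) = 107.3 / 106.9 × 100 = 100.3742

100.4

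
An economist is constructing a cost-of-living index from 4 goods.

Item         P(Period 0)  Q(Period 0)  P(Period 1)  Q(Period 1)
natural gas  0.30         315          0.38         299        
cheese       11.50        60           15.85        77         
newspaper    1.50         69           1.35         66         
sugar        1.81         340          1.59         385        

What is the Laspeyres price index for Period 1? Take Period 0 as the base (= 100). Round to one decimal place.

113.4

Laspeyres price index uses base-period quantities as weights.
ΣP(Period 1)·Q(Period 0) = 0.38×315 + 15.85×60 + 1.35×69 + 1.59×340 = 119.7 + 951 + 93.15 + 540.6 = 1704.45
ΣP(Period 0)·Q(Period 0) = 0.30×315 + 11.50×60 + 1.50×69 + 1.81×340 = 94.5 + 690 + 103.5 + 615.4 = 1503.4
Index = 1704.45 / 1503.4 × 100 = 113.3730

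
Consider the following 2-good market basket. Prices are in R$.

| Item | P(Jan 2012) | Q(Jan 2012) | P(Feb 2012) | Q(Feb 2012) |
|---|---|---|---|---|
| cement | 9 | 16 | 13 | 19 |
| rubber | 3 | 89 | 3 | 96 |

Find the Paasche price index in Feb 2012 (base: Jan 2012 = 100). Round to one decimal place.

116.6

Paasche price index uses current-period quantities as weights.
ΣP(Feb 2012)·Q(Feb 2012) = 13×19 + 3×96 = 247 + 288 = 535
ΣP(Jan 2012)·Q(Feb 2012) = 9×19 + 3×96 = 171 + 288 = 459
Index = 535 / 459 × 100 = 116.5577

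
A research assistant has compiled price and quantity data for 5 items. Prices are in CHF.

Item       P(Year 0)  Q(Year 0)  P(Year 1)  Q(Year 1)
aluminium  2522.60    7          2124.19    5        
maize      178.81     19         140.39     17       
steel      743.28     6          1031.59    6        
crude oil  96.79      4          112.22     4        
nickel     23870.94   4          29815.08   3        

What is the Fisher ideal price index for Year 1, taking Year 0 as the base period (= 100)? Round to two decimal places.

Laspeyres component (base-period weights):
ΣP(Year 1)Q(Year 0) = 2124.19×7 + 140.39×19 + 1031.59×6 + 112.22×4 + 29815.08×4 = 14869.33 + 2667.41 + 6189.54 + 448.88 + 119260.32 = 143435.48
ΣP(Year 0)Q(Year 0) = 2522.60×7 + 178.81×19 + 743.28×6 + 96.79×4 + 23870.94×4 = 17658.2 + 3397.39 + 4459.68 + 387.16 + 95483.76 = 121386.19
L = 143435.48 / 121386.19 × 100 = 118.1646
Paasche component (current-period weights):
ΣP(Year 1)Q(Year 1) = 2124.19×5 + 140.39×17 + 1031.59×6 + 112.22×4 + 29815.08×3 = 10620.95 + 2386.63 + 6189.54 + 448.88 + 89445.24 = 109091.24
ΣP(Year 0)Q(Year 1) = 2522.60×5 + 178.81×17 + 743.28×6 + 96.79×4 + 23870.94×3 = 12613 + 3039.77 + 4459.68 + 387.16 + 71612.82 = 92112.43
P = 109091.24 / 92112.43 × 100 = 118.4327
Fisher = √(L × P) = √(118.1646 × 118.4327) = 118.2986

118.30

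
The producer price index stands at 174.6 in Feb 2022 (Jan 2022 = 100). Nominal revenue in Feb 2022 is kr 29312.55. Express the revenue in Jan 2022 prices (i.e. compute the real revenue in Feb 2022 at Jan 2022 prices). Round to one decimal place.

Real = Nominal ÷ (Index/100) = 29312.55 ÷ (174.6/100)
     = 29312.55 ÷ 1.746 = 16788.4021

16788.4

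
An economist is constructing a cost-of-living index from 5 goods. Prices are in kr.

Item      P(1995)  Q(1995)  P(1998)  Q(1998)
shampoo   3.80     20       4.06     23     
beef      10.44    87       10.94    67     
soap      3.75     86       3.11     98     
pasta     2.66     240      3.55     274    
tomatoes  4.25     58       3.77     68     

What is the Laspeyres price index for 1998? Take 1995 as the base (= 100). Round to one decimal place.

Laspeyres price index uses base-period quantities as weights.
ΣP(1998)·Q(1995) = 4.06×20 + 10.94×87 + 3.11×86 + 3.55×240 + 3.77×58 = 81.2 + 951.78 + 267.46 + 852 + 218.66 = 2371.1
ΣP(1995)·Q(1995) = 3.80×20 + 10.44×87 + 3.75×86 + 2.66×240 + 4.25×58 = 76 + 908.28 + 322.5 + 638.4 + 246.5 = 2191.68
Index = 2371.1 / 2191.68 × 100 = 108.1864

108.2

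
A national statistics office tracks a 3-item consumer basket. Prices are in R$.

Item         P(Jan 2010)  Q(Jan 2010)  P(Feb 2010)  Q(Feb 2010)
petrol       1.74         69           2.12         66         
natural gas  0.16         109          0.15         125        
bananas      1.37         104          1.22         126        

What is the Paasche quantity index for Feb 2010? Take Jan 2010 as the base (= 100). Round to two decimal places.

107.90

Paasche quantity index uses current-period prices as weights.
ΣP(Feb 2010)·Q(Feb 2010) = 2.12×66 + 0.15×125 + 1.22×126 = 139.92 + 18.75 + 153.72 = 312.39
ΣP(Feb 2010)·Q(Jan 2010) = 2.12×69 + 0.15×109 + 1.22×104 = 146.28 + 16.35 + 126.88 = 289.51
Index = 312.39 / 289.51 × 100 = 107.9030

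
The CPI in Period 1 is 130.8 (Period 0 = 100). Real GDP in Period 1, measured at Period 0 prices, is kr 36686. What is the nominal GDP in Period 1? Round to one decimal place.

Nominal = Real × (Index/100) = 36686 × (130.8/100)
        = 36686 × 1.308 = 47985.2880

47985.3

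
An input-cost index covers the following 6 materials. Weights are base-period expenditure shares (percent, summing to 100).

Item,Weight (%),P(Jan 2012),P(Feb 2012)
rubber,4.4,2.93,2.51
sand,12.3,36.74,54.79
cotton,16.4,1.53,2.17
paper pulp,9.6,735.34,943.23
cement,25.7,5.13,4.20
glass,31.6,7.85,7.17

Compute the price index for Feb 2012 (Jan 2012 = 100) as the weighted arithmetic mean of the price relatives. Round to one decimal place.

107.6

rubber: 4.4 × (2.51/2.93) = 4.4 × 0.856655 = 3.7693
sand: 12.3 × (54.79/36.74) = 12.3 × 1.491290 = 18.3429
cotton: 16.4 × (2.17/1.53) = 16.4 × 1.418301 = 23.2601
paper pulp: 9.6 × (943.23/735.34) = 9.6 × 1.282713 = 12.3140
cement: 25.7 × (4.20/5.13) = 25.7 × 0.818713 = 21.0409
glass: 31.6 × (7.17/7.85) = 31.6 × 0.913376 = 28.8627
Index = Σ wᵢ·(p₁ᵢ/p₀ᵢ) = 3.7693 + 18.3429 + 23.2601 + 12.3140 + 21.0409 + 28.8627 = 107.5899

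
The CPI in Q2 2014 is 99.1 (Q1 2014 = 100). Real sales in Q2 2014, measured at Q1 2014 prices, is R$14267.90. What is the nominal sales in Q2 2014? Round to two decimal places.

Nominal = Real × (Index/100) = 14267.90 × (99.1/100)
        = 14267.90 × 0.991 = 14139.4889

14139.49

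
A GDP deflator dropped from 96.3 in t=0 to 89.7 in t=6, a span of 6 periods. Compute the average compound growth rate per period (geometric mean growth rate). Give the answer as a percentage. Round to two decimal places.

-1.18%

Growth factor = (89.7/96.3)^(1/6) = (0.931464)^(1/6) = 0.988237
Growth rate = 0.988237 − 1 = -0.011763 = -1.1763%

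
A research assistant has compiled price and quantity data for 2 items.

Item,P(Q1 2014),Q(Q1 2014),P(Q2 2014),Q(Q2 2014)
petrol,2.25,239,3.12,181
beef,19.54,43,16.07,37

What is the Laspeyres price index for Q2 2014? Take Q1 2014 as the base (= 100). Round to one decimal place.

104.3

Laspeyres price index uses base-period quantities as weights.
ΣP(Q2 2014)·Q(Q1 2014) = 3.12×239 + 16.07×43 = 745.68 + 691.01 = 1436.69
ΣP(Q1 2014)·Q(Q1 2014) = 2.25×239 + 19.54×43 = 537.75 + 840.22 = 1377.97
Index = 1436.69 / 1377.97 × 100 = 104.2613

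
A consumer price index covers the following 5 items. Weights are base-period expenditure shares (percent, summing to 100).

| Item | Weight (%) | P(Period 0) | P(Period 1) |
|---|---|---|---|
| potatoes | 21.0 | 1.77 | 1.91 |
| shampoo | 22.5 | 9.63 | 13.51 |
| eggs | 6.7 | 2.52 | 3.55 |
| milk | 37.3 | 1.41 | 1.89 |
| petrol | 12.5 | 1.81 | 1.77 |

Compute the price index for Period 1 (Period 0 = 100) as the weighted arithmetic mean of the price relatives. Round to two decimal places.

125.89

potatoes: 21.0 × (1.91/1.77) = 21.0 × 1.079096 = 22.6610
shampoo: 22.5 × (13.51/9.63) = 22.5 × 1.402908 = 31.5654
eggs: 6.7 × (3.55/2.52) = 6.7 × 1.408730 = 9.4385
milk: 37.3 × (1.89/1.41) = 37.3 × 1.340426 = 49.9979
petrol: 12.5 × (1.77/1.81) = 12.5 × 0.977901 = 12.2238
Index = Σ wᵢ·(p₁ᵢ/p₀ᵢ) = 22.6610 + 31.5654 + 9.4385 + 49.9979 + 12.2238 = 125.8866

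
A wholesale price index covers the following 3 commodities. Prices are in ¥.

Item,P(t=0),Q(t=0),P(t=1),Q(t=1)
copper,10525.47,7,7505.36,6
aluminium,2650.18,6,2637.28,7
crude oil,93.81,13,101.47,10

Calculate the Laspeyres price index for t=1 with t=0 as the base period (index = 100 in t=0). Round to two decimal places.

Laspeyres price index uses base-period quantities as weights.
ΣP(t=1)·Q(t=0) = 7505.36×7 + 2637.28×6 + 101.47×13 = 52537.52 + 15823.68 + 1319.11 = 69680.31
ΣP(t=0)·Q(t=0) = 10525.47×7 + 2650.18×6 + 93.81×13 = 73678.29 + 15901.08 + 1219.53 = 90798.9
Index = 69680.31 / 90798.9 × 100 = 76.7414

76.74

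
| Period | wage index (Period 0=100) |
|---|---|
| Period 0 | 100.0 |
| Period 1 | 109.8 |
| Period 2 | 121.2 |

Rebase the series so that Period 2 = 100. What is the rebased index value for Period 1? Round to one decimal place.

90.6

Rebased(Period 1) = 109.8 / 121.2 × 100 = 90.5941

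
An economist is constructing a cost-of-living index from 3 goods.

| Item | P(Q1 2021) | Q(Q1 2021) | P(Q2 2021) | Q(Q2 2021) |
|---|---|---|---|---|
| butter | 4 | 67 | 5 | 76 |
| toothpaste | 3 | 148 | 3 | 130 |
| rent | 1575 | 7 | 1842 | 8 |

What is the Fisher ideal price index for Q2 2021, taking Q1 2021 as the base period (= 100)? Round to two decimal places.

116.57

Laspeyres component (base-period weights):
ΣP(Q2 2021)Q(Q1 2021) = 5×67 + 3×148 + 1842×7 = 335 + 444 + 12894 = 13673
ΣP(Q1 2021)Q(Q1 2021) = 4×67 + 3×148 + 1575×7 = 268 + 444 + 11025 = 11737
L = 13673 / 11737 × 100 = 116.4948
Paasche component (current-period weights):
ΣP(Q2 2021)Q(Q2 2021) = 5×76 + 3×130 + 1842×8 = 380 + 390 + 14736 = 15506
ΣP(Q1 2021)Q(Q2 2021) = 4×76 + 3×130 + 1575×8 = 304 + 390 + 12600 = 13294
P = 15506 / 13294 × 100 = 116.6391
Fisher = √(L × P) = √(116.4948 × 116.6391) = 116.5669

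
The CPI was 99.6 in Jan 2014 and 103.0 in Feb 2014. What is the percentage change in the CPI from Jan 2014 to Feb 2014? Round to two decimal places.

3.41%

Change = (103.0 − 99.6) / 99.6 × 100
       = 3.4 / 99.6 × 100 = 3.4137%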